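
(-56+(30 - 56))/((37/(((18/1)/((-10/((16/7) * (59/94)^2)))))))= 10275912/2860655 = 3.59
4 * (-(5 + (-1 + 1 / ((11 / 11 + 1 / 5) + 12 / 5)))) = -154/9 = -17.11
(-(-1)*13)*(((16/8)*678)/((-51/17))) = -5876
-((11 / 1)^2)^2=-14641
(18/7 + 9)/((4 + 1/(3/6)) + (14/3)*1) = 243/224 = 1.08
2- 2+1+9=10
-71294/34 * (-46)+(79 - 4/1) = 1641037/17 = 96531.59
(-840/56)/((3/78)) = -390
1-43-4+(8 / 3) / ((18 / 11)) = -1198/27 = -44.37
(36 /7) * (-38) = -1368/7 = -195.43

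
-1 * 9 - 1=-10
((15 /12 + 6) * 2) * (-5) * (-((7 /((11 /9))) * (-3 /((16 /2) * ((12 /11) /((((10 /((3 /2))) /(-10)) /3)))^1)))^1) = 1015/32 = 31.72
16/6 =8/3 = 2.67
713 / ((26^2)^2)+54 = 24677417/456976 = 54.00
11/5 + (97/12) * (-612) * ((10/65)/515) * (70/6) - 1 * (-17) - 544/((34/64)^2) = -219158822/113815 = -1925.57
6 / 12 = 1/2 = 0.50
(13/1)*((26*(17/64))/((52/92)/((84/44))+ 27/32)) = 1387659/17617 = 78.77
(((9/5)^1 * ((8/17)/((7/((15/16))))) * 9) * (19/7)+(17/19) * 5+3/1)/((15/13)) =843167/94962 = 8.88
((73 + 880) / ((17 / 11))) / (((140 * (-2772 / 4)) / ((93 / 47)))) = -0.01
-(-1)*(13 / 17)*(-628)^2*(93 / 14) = 2003404.44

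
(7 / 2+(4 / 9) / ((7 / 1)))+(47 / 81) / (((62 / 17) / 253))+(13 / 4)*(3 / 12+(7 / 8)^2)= 212010965/4499712 = 47.12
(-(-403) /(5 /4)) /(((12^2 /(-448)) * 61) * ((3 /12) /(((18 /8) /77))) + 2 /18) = -58032/30175 = -1.92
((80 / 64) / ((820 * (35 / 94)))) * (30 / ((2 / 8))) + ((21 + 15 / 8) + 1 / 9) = 485137/20664 = 23.48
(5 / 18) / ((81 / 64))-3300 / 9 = -267140/729 = -366.45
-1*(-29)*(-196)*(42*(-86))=20530608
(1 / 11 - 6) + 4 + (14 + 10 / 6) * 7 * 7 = 25270/33 = 765.76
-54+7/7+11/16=-837/16 = -52.31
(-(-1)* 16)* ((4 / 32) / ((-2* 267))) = -1/267 = 0.00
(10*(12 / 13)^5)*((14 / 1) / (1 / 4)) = 139345920/371293 = 375.30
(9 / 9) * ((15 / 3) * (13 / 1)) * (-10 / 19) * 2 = -1300/19 = -68.42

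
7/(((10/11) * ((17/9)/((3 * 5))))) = 2079/34 = 61.15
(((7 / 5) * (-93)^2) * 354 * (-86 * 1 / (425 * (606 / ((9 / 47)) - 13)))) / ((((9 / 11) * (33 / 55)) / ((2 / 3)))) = -48446552/129625 = -373.74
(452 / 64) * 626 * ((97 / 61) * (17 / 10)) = 58323481/4880 = 11951.53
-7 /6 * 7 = -49/6 = -8.17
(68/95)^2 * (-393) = -1817232/9025 = -201.36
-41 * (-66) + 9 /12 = 10827/4 = 2706.75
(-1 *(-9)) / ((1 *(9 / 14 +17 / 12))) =756/173 = 4.37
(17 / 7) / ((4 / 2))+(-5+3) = -11/14 = -0.79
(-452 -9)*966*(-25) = 11133150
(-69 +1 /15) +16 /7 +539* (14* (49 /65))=1534772/273 = 5621.88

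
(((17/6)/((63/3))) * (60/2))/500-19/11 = -39713/23100 = -1.72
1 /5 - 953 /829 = -3936/4145 = -0.95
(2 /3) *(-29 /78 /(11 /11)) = -29/117 = -0.25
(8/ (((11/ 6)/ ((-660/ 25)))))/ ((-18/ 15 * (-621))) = -32/207 = -0.15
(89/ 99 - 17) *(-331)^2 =-174640234/99 = -1764042.77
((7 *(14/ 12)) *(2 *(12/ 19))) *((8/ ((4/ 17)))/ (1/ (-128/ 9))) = -852992/171 = -4988.26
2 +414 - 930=-514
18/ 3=6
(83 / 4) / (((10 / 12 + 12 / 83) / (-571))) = -11800857/974 = -12115.87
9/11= 0.82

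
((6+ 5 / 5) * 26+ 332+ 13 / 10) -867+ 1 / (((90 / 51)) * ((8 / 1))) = -84391/240 = -351.63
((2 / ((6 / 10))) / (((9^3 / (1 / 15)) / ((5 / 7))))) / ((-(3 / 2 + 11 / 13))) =-260/2801547 = 0.00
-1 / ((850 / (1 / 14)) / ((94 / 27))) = -47/160650 = 0.00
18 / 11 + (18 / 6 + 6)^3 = 8037/11 = 730.64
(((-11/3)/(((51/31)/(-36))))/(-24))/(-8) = 341/816 = 0.42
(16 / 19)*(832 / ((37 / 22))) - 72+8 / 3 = 732368/2109 = 347.26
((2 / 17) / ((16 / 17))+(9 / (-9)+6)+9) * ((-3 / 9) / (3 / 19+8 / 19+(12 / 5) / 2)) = -2.65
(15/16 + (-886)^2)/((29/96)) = 75359706/29 = 2598610.55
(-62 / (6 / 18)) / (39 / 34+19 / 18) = -28458/337 = -84.45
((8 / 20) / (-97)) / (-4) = 1/970 = 0.00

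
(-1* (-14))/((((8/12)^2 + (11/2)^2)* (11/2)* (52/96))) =24192/158015 = 0.15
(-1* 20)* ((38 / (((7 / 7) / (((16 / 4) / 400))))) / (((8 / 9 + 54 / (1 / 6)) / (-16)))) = 1368/3655 = 0.37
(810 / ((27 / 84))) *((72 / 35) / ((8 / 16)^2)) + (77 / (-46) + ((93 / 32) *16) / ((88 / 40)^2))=57730367/2783 = 20743.93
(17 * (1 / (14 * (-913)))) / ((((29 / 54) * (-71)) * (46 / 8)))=1836/302658587 = 0.00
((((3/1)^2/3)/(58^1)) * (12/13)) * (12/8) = 27/377 = 0.07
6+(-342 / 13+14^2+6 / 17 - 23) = 33823/221 = 153.05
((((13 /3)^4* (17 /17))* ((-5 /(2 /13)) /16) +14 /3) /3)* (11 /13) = -20288059/101088 = -200.70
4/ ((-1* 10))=-2/5 = -0.40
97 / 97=1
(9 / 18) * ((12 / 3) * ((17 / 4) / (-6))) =-17/12 = -1.42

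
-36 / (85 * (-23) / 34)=72/115 = 0.63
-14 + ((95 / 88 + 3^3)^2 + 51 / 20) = 30085861/38720 = 777.01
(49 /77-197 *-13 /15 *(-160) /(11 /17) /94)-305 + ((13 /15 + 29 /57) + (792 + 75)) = 5642693/49115 = 114.89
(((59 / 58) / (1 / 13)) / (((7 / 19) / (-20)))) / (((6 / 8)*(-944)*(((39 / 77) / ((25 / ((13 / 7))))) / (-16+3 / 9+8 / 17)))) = -141728125/346086 = -409.52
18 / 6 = 3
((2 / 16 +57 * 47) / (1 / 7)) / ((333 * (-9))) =-150031/23976 = -6.26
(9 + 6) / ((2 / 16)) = 120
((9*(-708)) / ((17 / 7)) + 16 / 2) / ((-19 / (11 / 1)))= 489148/323 = 1514.39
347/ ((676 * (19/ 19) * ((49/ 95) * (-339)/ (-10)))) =164825/5614518 = 0.03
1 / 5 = 0.20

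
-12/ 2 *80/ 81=-160/27 = -5.93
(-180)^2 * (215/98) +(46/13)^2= 71094.15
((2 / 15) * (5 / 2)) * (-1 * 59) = -59/3 = -19.67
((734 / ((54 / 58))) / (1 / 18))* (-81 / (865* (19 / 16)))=-1119.02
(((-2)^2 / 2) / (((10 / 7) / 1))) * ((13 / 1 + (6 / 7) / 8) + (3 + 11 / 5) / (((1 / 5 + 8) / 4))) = 21.90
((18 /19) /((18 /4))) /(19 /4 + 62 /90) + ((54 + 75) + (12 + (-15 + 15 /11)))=2369811/18601 = 127.40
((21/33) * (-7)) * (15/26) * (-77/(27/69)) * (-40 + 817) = 10216255/26 = 392932.88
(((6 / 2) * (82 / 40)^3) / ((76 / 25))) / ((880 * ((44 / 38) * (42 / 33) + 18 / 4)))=206763/127846400 = 0.00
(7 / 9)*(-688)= -4816/9 = -535.11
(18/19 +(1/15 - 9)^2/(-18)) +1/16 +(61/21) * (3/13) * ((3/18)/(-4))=-193359617/56019600 = -3.45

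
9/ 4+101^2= 40813/4 = 10203.25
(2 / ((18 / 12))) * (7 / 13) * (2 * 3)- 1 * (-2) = 82/13 = 6.31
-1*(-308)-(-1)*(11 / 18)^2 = 99913/324 = 308.37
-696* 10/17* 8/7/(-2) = 27840/119 = 233.95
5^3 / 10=25/2 = 12.50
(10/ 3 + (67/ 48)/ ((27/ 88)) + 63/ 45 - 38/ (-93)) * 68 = 8273866/12555 = 659.01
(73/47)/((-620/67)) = -4891/29140 = -0.17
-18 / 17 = -1.06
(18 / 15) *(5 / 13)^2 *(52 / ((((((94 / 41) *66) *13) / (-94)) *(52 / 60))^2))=1260750/44926453 = 0.03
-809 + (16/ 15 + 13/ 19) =-807.25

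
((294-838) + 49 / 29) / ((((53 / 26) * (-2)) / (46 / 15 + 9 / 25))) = 52543907/115275 = 455.81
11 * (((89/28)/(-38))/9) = -979/9576 = -0.10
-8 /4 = -2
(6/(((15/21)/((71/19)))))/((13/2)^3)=0.11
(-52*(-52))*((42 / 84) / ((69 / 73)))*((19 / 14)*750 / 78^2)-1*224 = 15.30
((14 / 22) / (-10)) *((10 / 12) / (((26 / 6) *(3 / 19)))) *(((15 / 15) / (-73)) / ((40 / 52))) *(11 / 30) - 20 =-5255867/262800 = -20.00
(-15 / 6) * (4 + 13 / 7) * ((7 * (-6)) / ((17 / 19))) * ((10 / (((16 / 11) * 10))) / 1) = 128535/272 = 472.56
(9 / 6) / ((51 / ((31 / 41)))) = 31/1394 = 0.02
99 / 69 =33/23 = 1.43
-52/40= -13/10 = -1.30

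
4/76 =1/19 = 0.05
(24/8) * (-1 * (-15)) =45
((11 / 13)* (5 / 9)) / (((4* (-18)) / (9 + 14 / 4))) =-1375/16848 = -0.08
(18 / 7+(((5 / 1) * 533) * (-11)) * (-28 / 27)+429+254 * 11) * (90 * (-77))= -699091030/3 = -233030343.33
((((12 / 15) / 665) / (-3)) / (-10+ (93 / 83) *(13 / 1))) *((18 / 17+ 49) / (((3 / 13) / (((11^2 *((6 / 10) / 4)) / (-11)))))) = 10100519/321344625 = 0.03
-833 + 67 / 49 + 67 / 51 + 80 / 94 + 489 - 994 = -156737254/117453 = -1334.47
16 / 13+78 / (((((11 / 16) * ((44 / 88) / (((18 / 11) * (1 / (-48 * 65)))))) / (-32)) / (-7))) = -199984/7865 = -25.43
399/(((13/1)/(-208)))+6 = -6378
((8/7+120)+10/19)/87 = 186/133 = 1.40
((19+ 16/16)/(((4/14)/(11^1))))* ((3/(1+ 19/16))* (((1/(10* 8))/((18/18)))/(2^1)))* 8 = 264/5 = 52.80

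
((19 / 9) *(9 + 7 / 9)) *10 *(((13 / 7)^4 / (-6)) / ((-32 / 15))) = 149231225/777924 = 191.83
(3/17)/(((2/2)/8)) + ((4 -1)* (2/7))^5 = 535560/285719 = 1.87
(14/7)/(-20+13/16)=-32/307 = -0.10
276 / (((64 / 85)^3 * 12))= 14124875/262144 = 53.88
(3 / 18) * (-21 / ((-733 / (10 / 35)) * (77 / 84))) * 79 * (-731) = -692988/8063 = -85.95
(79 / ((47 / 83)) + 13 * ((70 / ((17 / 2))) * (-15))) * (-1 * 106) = 124192886/799 = 155435.40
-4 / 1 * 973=-3892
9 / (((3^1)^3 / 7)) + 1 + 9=37/3 = 12.33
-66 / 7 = -9.43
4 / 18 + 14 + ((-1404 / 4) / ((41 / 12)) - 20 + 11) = -35981/369 = -97.51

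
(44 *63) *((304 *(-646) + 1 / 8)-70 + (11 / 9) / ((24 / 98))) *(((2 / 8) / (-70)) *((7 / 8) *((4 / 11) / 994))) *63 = 891092139/22720 = 39220.60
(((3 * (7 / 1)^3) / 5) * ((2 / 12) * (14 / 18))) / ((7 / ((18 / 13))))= 343/65 = 5.28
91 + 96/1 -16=171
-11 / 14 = -0.79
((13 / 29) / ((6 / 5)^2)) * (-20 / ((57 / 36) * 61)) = -6500/100833 = -0.06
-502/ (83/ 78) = -39156/83 = -471.76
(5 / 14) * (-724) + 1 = -1803/7 = -257.57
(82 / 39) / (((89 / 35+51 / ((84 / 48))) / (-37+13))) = -22960/14417 = -1.59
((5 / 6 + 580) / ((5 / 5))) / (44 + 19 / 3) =3485/302 = 11.54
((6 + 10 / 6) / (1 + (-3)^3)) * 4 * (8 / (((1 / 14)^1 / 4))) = -20608/39 = -528.41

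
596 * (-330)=-196680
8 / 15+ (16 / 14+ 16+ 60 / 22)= 20.40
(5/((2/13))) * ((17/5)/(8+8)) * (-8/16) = -221/64 = -3.45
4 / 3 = 1.33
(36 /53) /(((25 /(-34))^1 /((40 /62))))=-0.60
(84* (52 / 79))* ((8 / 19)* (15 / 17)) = 524160/25517 = 20.54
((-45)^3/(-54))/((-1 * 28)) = -60.27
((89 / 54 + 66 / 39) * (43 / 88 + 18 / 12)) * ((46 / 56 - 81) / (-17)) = 131613125/4200768 = 31.33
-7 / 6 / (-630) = 1/540 = 0.00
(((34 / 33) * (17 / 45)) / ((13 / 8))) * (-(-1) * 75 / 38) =11560/24453 = 0.47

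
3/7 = 0.43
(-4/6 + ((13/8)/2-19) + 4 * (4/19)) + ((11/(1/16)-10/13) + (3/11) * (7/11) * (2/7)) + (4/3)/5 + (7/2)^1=385028151/2390960 = 161.03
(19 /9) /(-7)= -19/63 = -0.30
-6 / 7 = -0.86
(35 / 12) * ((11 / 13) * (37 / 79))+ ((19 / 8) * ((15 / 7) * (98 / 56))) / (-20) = 280223/394368 = 0.71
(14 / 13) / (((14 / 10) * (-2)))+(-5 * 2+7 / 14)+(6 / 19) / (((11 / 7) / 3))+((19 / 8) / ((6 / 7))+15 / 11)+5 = -19207/130416 = -0.15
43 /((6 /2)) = 43/3 = 14.33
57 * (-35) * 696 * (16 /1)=-22216320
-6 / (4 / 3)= -9/2 = -4.50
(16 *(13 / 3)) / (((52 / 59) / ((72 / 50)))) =2832/25 = 113.28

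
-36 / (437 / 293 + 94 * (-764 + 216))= 10548/15092579 = 0.00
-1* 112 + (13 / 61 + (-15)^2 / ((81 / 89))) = 74354/549 = 135.44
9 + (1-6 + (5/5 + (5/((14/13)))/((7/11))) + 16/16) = 1303/98 = 13.30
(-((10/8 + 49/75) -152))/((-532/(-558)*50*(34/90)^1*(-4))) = -37689273/18088000 = -2.08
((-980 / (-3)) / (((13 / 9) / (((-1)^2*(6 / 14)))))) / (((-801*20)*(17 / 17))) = -7/1157 = -0.01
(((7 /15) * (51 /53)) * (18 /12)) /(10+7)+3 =1611/530 = 3.04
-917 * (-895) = 820715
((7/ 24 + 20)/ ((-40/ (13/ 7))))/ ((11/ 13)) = -82303/73920 = -1.11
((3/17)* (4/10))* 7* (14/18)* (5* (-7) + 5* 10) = 98/17 = 5.76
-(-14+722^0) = 13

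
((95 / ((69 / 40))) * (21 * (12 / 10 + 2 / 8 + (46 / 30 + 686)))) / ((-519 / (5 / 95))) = -80.81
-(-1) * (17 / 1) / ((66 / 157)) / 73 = 2669/4818 = 0.55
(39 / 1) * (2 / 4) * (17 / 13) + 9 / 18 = 26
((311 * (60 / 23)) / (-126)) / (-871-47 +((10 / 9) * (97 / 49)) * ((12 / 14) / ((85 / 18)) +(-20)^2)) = 777189/4560371 = 0.17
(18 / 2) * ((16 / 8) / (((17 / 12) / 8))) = 1728/17 = 101.65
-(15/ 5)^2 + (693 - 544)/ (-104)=-1085/104 = -10.43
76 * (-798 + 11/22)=-60610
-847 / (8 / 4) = -847/2 = -423.50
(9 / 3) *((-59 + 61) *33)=198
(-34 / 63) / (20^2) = -17/12600 = 0.00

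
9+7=16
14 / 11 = 1.27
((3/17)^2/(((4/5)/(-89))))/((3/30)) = -20025/578 = -34.65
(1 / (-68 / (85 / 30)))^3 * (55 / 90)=-11/248832 = 0.00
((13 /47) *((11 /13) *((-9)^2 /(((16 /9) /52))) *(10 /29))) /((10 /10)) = 521235/2726 = 191.21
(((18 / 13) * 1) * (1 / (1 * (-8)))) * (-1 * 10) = 45/26 = 1.73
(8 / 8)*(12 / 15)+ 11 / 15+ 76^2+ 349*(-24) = -38977/15 = -2598.47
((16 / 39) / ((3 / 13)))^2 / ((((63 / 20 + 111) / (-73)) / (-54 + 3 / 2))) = 6540800/61641 = 106.11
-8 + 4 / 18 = -70/9 = -7.78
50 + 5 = 55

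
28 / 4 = 7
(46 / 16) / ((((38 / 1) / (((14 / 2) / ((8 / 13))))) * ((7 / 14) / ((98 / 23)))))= 7.33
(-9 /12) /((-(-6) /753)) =-753/8 = -94.12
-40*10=-400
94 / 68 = 47/34 = 1.38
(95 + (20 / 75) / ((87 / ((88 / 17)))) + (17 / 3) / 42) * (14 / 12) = 9850961/88740 = 111.01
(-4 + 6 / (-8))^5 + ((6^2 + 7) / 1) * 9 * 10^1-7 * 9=1388.93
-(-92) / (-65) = -92/65 = -1.42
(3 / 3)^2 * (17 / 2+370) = 757/2 = 378.50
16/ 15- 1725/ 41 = -25219/615 = -41.01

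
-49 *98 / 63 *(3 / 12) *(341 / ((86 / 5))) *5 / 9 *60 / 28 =-2088625/4644 = -449.75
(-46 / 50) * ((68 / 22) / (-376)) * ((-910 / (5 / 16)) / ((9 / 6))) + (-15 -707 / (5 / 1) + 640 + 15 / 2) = 36946213/77550 = 476.42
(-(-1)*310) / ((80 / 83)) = 2573/8 = 321.62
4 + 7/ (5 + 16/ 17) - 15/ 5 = 220/101 = 2.18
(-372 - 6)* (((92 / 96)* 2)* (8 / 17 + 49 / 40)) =-1670697/1360 = -1228.45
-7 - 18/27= -23/3 = -7.67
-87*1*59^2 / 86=-302847/86 = -3521.48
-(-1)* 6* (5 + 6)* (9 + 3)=792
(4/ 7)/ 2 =2/7 = 0.29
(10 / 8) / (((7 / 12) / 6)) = 12.86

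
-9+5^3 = 116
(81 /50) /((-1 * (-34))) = 81/1700 = 0.05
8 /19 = 0.42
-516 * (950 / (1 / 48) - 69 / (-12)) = -23532567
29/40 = 0.72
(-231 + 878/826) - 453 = -282053/413 = -682.94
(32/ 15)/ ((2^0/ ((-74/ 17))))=-2368/255 = -9.29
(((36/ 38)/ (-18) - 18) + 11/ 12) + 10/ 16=-7529/456 = -16.51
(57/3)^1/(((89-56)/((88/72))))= 19/27 = 0.70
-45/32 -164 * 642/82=-41133/32 = -1285.41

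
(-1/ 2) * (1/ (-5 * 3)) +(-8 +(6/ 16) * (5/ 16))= -15071/1920 = -7.85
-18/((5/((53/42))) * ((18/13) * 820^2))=-689/141204000 = 0.00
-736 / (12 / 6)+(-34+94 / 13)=-5132/13 = -394.77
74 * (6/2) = 222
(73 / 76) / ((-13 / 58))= -2117/494 = -4.29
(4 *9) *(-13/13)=-36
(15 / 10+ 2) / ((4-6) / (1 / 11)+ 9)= -7/26 = -0.27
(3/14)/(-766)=-3/10724 = 0.00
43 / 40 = 1.08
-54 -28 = -82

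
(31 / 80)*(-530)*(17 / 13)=-27931/104 = -268.57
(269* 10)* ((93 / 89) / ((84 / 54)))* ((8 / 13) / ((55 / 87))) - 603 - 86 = 95324167/89089 = 1069.99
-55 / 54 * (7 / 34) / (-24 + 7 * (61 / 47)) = 18095/1287036 = 0.01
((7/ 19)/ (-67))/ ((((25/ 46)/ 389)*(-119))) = 17894/541025 = 0.03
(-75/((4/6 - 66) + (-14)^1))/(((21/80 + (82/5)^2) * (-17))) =-45000/217854847 = 0.00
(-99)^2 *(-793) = -7772193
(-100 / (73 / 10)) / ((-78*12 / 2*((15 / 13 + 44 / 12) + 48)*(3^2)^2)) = 25/3654234 = 0.00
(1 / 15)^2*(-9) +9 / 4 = 221/100 = 2.21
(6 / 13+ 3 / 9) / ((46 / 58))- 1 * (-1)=1796/897 = 2.00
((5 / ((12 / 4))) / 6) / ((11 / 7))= 0.18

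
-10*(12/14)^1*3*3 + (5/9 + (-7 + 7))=-4825/63 = -76.59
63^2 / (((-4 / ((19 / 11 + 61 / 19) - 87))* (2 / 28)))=476506233/418 = 1139967.06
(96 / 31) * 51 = 157.94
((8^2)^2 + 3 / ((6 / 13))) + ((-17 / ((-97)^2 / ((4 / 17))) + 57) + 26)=78762731/18818 = 4185.50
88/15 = 5.87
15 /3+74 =79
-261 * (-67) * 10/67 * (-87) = -227070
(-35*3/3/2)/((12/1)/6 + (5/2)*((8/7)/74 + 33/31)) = -281015/75471 = -3.72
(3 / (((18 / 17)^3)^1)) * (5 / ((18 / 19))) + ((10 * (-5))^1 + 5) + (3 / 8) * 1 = -1094783/34992 = -31.29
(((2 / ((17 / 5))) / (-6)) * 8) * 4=-160/51 = -3.14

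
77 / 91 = 11/13 = 0.85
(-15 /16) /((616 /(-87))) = 1305/9856 = 0.13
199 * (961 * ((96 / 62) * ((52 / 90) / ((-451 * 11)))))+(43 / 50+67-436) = -299614421/744150 = -402.63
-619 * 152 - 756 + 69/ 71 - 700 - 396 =-6811671/71 = -95939.03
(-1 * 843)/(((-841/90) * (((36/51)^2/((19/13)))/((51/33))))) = 393457605/962104 = 408.96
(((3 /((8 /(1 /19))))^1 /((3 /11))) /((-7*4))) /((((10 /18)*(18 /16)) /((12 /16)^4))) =-891/680960 = 0.00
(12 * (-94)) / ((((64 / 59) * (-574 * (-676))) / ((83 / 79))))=-690477/245231168 = 0.00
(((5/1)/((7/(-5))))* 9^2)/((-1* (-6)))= -675/14 = -48.21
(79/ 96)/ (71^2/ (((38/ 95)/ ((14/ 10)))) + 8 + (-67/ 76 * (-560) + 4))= 1501/33104112 = 0.00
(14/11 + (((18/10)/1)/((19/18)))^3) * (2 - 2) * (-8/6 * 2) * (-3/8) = 0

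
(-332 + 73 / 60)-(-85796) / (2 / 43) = 110656993/60 = 1844283.22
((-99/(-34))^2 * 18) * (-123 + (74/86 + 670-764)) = -409907223/12427 = -32985.21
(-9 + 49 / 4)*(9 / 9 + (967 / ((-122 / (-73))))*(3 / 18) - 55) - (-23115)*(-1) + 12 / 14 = -470920739/20496 = -22976.23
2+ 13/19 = 51/19 = 2.68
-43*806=-34658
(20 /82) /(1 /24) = 240/41 = 5.85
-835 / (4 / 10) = -4175/2 = -2087.50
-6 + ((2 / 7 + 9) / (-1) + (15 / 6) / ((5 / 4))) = -93/7 = -13.29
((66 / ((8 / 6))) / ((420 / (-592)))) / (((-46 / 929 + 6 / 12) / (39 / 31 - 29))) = 260134864/60543 = 4296.70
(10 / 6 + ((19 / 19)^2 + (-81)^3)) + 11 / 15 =-2657188/5 = -531437.60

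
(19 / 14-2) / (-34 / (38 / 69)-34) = 171/25466 = 0.01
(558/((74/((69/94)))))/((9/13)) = 27807/3478 = 8.00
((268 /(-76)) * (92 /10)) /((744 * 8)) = -1541/282720 = -0.01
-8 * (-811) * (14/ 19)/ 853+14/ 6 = 385945/48621 = 7.94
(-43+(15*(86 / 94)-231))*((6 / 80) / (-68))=36699/127840 = 0.29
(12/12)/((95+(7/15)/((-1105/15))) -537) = -1105/488417 = 0.00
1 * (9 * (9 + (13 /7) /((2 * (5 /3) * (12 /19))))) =24903/280 = 88.94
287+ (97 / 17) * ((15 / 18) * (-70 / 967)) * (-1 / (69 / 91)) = 978169276/3402873 = 287.45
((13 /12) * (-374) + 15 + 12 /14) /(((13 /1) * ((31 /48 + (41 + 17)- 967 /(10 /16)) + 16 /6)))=654040/32451783 = 0.02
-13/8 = -1.62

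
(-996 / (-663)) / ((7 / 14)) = 664/221 = 3.00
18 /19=0.95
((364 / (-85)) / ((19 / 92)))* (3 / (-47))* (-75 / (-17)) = 5.84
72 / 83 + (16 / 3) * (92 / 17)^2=11302616/71961 = 157.07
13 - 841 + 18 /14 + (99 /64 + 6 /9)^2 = -212067593/258048 = -821.81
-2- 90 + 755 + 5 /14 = 9287/14 = 663.36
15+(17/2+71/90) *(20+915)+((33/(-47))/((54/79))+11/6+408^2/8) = 12482272/423 = 29508.92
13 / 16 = 0.81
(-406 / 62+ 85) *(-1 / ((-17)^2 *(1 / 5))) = -12160/8959 = -1.36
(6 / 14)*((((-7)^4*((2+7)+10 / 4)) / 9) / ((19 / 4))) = 15778/57 = 276.81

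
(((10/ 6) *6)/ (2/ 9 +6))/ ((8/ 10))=225/112 = 2.01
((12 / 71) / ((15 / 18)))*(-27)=-1944/355 = -5.48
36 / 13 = 2.77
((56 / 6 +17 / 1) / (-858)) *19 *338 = -19513/99 = -197.10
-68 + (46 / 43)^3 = -5309140/79507 = -66.78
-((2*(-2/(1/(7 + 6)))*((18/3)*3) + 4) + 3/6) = 1863/2 = 931.50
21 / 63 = 1/3 = 0.33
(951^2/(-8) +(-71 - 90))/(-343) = 905689/2744 = 330.06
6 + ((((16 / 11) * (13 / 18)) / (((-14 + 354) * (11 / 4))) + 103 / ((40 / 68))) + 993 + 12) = 219582901/185130 = 1186.10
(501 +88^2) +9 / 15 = 41228/5 = 8245.60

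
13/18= 0.72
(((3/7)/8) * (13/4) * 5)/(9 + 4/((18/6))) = 585/6944 = 0.08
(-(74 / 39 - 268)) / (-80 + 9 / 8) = -83024/24609 = -3.37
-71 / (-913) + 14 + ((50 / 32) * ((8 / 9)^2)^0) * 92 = 576387/3652 = 157.83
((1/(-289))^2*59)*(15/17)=885/1419857 = 0.00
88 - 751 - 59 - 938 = -1660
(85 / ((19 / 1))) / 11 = 85/209 = 0.41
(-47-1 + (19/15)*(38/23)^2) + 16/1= -226484/7935 = -28.54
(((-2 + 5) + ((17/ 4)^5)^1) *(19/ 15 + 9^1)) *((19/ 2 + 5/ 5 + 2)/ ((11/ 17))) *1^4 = 846642755/3072 = 275599.86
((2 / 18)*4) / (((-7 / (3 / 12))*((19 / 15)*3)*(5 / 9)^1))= -1/133 = -0.01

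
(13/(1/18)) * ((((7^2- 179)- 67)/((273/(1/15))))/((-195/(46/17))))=18124/116025 = 0.16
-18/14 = -9/7 = -1.29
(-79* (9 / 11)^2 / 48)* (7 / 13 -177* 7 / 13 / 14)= 6.91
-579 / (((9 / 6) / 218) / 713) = -59997524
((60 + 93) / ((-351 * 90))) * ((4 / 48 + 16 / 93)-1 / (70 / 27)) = 28849/45700200 = 0.00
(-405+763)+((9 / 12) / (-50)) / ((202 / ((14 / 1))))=7231579/20200 = 358.00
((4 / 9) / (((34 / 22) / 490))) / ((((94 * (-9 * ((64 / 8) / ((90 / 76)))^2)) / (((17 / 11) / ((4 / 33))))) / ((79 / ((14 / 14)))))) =-15967875/4343552 = -3.68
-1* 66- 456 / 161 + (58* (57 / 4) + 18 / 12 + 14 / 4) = 245579/322 = 762.67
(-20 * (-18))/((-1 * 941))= -360/941 = -0.38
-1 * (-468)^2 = -219024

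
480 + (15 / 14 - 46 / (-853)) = 5745599/11942 = 481.13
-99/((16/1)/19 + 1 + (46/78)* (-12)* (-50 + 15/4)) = -8151/27100 = -0.30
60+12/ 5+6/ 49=62.52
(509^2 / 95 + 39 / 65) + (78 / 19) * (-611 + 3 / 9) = 20978/95 = 220.82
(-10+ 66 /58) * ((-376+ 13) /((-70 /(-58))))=93291/35 = 2665.46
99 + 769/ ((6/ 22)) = 8756/3 = 2918.67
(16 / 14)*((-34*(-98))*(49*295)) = 55044640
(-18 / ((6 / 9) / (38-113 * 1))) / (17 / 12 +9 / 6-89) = -24300/1033 = -23.52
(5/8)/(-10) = -1/16 = -0.06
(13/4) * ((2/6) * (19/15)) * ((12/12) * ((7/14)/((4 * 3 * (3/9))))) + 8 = 11767/1440 = 8.17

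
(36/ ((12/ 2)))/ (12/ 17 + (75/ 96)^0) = 102/29 = 3.52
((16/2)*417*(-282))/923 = -940752/923 = -1019.23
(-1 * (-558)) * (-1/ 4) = -279/2 = -139.50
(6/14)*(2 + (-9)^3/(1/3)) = -6555/7 = -936.43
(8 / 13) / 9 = 8/117 = 0.07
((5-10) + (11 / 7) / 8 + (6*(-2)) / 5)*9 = -18153/280 = -64.83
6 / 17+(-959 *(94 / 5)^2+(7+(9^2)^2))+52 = -141239658/425 = -332328.61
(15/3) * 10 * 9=450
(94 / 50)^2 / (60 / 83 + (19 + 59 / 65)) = 0.17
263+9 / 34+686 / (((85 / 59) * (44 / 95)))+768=385098/187 = 2059.35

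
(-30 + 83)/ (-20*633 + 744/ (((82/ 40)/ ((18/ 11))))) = -23903/5441820 = 0.00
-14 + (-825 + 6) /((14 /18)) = -1067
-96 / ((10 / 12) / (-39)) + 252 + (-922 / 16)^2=2580941/320 = 8065.44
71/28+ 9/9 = 99/28 = 3.54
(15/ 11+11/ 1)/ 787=136/8657 = 0.02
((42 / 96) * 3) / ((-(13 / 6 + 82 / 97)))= -6111/14024 = -0.44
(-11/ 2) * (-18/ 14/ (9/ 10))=55/7 = 7.86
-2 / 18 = -0.11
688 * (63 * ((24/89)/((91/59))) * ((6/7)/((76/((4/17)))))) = 20.11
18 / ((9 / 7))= 14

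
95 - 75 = 20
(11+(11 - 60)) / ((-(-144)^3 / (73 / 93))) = -1387/138848256 = 0.00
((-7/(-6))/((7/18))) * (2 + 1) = 9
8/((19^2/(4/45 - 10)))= -3568/16245 = -0.22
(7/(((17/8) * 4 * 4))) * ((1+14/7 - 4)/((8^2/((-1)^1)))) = 7/2176 = 0.00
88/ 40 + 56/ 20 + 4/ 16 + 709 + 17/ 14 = 20033/28 = 715.46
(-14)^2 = 196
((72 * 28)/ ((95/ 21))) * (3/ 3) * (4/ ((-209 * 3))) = -2.84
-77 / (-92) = 77/92 = 0.84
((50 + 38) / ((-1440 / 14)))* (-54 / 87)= 77/145 = 0.53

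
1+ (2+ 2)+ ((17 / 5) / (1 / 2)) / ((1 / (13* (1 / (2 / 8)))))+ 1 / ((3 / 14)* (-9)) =48341/135 = 358.08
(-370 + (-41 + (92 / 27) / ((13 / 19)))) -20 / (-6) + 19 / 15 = -401.42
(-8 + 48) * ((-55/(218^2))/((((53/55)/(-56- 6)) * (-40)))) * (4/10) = -18755/629693 = -0.03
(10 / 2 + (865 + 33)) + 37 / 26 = 23515/26 = 904.42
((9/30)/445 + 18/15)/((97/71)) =379353/431650 = 0.88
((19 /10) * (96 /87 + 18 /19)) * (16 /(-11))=-1808/319 = -5.67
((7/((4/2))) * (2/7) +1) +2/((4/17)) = 21/2 = 10.50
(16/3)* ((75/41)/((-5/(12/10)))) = -96/41 = -2.34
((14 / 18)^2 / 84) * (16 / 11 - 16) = -280/2673 = -0.10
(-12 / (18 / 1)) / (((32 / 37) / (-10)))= 185/24 = 7.71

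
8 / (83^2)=8/6889 = 0.00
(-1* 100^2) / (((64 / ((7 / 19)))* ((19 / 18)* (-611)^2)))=-39375/269537762 = 0.00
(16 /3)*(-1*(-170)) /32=85/3 = 28.33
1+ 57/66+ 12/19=1043/418 = 2.50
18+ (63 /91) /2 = 477/26 = 18.35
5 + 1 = 6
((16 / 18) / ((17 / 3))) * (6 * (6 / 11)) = 96/187 = 0.51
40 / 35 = 1.14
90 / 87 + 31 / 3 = 989/87 = 11.37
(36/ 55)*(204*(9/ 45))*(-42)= -308448/275 = -1121.63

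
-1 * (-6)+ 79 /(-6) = -43/6 = -7.17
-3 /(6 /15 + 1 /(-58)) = -290/37 = -7.84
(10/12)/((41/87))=145/82 = 1.77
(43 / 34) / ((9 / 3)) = 43/102 = 0.42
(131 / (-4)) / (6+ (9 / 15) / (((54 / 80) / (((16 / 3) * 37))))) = -3537/19592 = -0.18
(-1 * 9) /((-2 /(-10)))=-45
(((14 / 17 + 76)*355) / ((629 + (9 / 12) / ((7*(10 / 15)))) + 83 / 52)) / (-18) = -168761320/70256223 = -2.40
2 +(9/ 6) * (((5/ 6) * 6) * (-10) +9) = -119/2 = -59.50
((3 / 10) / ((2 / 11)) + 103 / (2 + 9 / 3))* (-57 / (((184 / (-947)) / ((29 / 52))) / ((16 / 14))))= 139319799/33488 = 4160.29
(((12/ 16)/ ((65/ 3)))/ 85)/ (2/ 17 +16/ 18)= 81/200200 = 0.00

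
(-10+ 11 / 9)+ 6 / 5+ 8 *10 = 3259/45 = 72.42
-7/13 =-0.54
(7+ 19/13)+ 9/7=887/91 = 9.75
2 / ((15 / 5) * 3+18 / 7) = 14/81 = 0.17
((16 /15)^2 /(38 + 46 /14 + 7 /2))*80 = 57344/28215 = 2.03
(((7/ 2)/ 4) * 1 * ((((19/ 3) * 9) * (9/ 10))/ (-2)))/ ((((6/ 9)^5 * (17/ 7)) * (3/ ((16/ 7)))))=-290871/5440 = -53.47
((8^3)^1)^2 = 262144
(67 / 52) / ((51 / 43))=2881/2652 = 1.09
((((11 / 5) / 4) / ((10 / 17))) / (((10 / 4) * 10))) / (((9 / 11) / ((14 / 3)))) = 14399/67500 = 0.21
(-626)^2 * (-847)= -331918972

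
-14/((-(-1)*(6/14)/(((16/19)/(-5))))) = 1568/285 = 5.50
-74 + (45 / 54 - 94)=-1003/6 = -167.17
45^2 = 2025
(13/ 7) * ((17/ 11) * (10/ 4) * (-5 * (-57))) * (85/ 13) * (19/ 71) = 39123375/10934 = 3578.14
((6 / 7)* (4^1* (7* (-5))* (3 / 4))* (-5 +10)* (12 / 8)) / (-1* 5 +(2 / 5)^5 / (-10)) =3515625/26047 = 134.97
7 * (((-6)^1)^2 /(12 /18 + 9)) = 756/29 = 26.07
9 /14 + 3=51/14 = 3.64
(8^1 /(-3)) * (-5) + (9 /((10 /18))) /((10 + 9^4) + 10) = 1316443/98715 = 13.34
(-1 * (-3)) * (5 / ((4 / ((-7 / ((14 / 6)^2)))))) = -135/28 = -4.82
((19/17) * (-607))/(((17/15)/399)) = -69025005/289 = -238840.85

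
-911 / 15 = -60.73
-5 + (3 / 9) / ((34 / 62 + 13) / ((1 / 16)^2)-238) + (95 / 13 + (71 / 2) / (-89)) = 331763344/173796441 = 1.91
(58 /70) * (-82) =-2378/35 = -67.94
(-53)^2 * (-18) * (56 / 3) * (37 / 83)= -34921488/83 = -420740.82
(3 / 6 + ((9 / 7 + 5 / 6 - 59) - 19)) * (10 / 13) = -15830/273 = -57.99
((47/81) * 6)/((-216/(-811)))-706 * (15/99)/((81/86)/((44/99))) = -3599419/96228 = -37.41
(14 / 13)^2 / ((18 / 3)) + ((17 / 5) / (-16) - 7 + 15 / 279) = -8758069/1257360 = -6.97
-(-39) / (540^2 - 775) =39/290825 = 0.00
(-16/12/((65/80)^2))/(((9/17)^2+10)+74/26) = -73984/480831 = -0.15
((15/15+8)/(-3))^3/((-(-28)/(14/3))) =-9/2 = -4.50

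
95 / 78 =1.22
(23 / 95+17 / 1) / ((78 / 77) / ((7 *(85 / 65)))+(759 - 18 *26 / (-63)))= 15008994/667260905 = 0.02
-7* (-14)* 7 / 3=686/3 = 228.67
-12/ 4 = -3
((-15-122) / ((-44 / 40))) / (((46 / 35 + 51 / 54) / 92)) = 79405200/15653 = 5072.84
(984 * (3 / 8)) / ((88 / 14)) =2583/44 = 58.70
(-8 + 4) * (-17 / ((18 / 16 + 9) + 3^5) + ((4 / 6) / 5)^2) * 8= 128/81 = 1.58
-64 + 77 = 13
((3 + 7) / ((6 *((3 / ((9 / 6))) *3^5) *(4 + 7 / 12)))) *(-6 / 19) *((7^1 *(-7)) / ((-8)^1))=-49/33858 = 0.00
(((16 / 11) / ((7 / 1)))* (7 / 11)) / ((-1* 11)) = -16/1331 = -0.01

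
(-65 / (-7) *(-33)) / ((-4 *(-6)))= -715/56 = -12.77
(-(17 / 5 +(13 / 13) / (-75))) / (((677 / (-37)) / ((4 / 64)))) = 4699/406200 = 0.01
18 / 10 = 9/5 = 1.80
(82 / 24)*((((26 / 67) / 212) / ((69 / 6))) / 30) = 533/29402280 = 0.00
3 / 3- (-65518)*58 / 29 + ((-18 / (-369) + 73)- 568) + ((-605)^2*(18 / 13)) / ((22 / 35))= 499325537/533 = 936820.89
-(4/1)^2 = -16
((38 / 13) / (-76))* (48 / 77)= -24/1001 = -0.02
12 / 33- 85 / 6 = -911/66 = -13.80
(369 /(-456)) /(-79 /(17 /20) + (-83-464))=2091/1653608 = 0.00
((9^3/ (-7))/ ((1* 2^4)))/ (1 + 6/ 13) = -9477/2128 = -4.45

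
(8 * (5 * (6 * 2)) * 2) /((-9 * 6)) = -160/9 = -17.78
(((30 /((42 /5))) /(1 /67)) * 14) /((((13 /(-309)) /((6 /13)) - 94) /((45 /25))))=-2235924/34889 = -64.09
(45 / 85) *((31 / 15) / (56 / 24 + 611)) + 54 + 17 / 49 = 416506871/7663600 = 54.35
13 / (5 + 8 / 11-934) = -143/10211 = -0.01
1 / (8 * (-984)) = -1/7872 = 0.00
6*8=48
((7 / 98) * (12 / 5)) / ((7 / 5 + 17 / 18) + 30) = 108/20377 = 0.01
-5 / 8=-0.62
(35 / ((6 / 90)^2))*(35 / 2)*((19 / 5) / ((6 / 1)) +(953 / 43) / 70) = 11258625/86 = 130914.24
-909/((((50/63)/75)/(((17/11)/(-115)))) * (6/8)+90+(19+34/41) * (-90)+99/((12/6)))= 39915099/72265418 = 0.55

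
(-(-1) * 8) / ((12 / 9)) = 6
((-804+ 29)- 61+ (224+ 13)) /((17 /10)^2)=-207.27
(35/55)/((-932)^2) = 7/9554864 = 0.00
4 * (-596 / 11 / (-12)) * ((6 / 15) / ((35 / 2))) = 2384/5775 = 0.41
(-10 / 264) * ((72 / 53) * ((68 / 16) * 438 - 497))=-40935/583 = -70.21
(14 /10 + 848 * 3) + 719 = 16322/5 = 3264.40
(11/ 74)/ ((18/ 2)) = 11/666 = 0.02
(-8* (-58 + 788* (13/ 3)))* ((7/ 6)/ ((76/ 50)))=-20611.11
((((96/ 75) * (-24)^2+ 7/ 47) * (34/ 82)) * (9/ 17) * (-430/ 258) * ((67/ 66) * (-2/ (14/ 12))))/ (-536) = -0.88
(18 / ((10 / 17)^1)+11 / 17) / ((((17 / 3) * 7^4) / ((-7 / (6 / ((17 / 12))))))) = -332/87465 = 0.00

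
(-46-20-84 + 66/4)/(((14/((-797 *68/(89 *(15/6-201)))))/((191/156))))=-2587859/72254 = -35.82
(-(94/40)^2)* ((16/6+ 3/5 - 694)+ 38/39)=297117127/78000 = 3809.19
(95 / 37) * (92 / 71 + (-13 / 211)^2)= 390253445/116956667 = 3.34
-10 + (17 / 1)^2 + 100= 379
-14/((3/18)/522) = -43848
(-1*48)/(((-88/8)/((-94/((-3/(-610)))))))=-917440/11 = -83403.64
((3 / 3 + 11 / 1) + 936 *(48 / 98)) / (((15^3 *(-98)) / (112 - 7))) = -3842/25725 = -0.15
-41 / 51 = -0.80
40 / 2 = 20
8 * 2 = 16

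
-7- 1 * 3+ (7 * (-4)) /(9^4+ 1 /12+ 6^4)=-10.00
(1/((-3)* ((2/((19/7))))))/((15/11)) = -209/630 = -0.33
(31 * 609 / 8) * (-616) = -1453683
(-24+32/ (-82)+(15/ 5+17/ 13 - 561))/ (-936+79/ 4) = 1238868/1953445 = 0.63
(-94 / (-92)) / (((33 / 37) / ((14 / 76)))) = 12173/57684 = 0.21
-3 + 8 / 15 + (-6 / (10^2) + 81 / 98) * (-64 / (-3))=51031/3675 = 13.89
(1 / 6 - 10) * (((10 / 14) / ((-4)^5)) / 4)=295/172032 = 0.00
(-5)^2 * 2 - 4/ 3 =146/3 = 48.67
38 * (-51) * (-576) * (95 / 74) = 53023680/37 = 1433072.43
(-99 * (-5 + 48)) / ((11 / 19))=-7353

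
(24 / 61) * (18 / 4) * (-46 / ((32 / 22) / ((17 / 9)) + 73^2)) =-929016/60796687 = -0.02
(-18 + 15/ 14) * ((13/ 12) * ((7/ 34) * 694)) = -356369/136 = -2620.36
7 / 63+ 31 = 31.11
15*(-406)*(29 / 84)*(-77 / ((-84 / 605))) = -27984275/24 = -1166011.46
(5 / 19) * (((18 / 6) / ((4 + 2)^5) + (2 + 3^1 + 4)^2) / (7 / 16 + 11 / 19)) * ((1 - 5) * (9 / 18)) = -1049765/25029 = -41.94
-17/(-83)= 0.20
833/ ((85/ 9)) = 441/5 = 88.20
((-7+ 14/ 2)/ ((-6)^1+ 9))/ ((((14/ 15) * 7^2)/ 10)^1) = 0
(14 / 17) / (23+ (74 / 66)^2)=7623/224536 = 0.03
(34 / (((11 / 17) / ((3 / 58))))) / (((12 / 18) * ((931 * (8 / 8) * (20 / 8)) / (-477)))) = -0.84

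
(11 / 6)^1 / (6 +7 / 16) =88/309 = 0.28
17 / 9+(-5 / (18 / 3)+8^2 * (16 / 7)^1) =18565/126 = 147.34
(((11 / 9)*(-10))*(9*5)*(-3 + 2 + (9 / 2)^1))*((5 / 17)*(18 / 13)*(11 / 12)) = -317625/442 = -718.61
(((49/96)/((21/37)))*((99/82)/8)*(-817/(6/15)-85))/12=-12122495/503808 = -24.06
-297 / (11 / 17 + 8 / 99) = -499851/1225 = -408.04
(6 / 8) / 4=3/16 = 0.19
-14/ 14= -1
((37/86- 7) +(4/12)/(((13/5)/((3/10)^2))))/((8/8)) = -73321/11180 = -6.56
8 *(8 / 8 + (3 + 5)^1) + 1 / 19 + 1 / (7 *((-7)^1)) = 67062/931 = 72.03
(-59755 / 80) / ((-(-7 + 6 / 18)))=-35853/320 = -112.04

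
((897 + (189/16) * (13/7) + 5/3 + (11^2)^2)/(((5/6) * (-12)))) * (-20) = 746957/24 = 31123.21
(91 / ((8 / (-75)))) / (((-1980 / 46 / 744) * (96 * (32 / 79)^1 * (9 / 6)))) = 252.81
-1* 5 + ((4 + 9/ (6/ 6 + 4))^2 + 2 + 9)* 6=262.84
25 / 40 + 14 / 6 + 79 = 1967/24 = 81.96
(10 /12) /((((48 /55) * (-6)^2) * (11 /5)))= 125/10368 = 0.01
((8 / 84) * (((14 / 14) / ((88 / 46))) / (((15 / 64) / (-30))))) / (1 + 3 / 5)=-920/231 = -3.98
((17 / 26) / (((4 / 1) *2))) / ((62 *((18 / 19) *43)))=323/9981504 = 0.00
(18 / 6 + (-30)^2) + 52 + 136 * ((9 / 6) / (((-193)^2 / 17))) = 35576263/37249 = 955.09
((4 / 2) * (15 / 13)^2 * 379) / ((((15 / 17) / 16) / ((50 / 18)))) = 25772000/507 = 50832.35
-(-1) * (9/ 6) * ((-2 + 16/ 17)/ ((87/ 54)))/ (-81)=6/493 = 0.01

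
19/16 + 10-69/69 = 163/16 = 10.19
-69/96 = -23/32 = -0.72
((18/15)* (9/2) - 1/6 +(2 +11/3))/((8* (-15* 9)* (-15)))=109/162000 = 0.00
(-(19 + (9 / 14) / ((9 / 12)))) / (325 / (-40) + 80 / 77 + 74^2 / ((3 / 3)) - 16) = -12232/3358995 = 0.00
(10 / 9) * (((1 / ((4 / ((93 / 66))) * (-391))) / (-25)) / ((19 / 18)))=31/817190 = 0.00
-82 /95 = -0.86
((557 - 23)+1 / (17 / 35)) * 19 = 173147/17 = 10185.12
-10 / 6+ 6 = 13/3 = 4.33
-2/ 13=-0.15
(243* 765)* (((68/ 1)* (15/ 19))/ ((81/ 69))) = 161522100/19 = 8501163.16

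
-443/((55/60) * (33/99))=-15948/11 = -1449.82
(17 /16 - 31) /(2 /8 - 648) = 479/10364 = 0.05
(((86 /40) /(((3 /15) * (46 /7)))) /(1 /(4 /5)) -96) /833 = -0.11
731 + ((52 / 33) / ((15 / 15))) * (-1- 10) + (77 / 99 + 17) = 6583/9 = 731.44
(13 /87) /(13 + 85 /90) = 78/7279 = 0.01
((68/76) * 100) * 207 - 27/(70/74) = 12297519/665 = 18492.51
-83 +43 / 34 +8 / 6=-8201/102 = -80.40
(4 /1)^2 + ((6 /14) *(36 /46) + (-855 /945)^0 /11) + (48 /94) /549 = 16.43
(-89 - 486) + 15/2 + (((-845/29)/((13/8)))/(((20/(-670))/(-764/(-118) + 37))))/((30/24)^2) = 55251359/3422 = 16145.93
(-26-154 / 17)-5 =-681/17 = -40.06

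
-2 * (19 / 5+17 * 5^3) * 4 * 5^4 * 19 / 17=-202236000/17 = -11896235.29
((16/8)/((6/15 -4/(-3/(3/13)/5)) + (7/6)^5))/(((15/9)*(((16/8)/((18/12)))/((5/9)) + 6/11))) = 205920/2072231 = 0.10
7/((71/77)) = 539/71 = 7.59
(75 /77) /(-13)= -75/1001 = -0.07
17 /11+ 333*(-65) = -238078/11 = -21643.45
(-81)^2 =6561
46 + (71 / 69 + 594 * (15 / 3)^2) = 1027895/69 = 14897.03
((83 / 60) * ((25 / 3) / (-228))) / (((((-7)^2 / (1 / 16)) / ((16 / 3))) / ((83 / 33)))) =-34445/39817008 = 0.00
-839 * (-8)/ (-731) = -6712/731 = -9.18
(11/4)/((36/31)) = 341/144 = 2.37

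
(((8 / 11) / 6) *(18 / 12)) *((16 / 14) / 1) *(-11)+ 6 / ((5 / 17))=18.11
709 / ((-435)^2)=709/189225 = 0.00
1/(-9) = -1/9 = -0.11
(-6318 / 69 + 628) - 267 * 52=-306994/23 = -13347.57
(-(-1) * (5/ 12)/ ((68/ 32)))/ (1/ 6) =20/17 = 1.18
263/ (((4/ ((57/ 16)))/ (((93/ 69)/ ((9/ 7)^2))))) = 7590443/39744 = 190.98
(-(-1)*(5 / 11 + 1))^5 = 1048576/161051 = 6.51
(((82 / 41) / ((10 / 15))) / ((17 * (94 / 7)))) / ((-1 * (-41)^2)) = -21/2686238 = 0.00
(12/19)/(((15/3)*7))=12/665 = 0.02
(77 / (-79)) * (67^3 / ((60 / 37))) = -856873787/4740 = -180775.06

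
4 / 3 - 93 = -275/3 = -91.67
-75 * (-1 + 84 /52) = -600/13 = -46.15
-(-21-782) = 803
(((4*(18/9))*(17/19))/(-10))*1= -68/95 = -0.72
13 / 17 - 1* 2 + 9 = 132/17 = 7.76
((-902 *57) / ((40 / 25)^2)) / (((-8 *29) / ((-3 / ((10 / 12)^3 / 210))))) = -94240.53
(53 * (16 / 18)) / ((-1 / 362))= -153488/9 = -17054.22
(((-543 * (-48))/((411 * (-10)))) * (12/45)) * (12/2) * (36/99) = -139008/37675 = -3.69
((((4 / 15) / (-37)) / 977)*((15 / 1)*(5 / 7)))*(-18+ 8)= 200/253043 = 0.00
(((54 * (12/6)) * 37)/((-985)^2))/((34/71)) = 0.01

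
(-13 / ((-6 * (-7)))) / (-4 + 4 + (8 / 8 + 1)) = -13/84 = -0.15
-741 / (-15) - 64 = -73/5 = -14.60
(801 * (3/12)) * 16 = 3204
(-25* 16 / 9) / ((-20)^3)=1/180 = 0.01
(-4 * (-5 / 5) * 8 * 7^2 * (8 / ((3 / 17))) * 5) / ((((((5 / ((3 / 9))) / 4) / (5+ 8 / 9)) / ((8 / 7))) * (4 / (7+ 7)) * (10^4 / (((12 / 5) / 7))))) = 6458368/84375 = 76.54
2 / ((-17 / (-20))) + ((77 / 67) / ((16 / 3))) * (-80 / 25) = 9473/5695 = 1.66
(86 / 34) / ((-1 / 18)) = -774/17 = -45.53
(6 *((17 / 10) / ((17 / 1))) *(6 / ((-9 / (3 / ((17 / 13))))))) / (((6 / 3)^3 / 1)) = -39/340 = -0.11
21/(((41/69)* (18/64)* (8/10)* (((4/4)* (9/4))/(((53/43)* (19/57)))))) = 1365280/47601 = 28.68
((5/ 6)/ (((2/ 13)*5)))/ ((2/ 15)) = 65/8 = 8.12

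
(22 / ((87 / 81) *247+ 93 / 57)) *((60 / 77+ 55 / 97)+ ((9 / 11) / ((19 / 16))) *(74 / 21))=14460903/46489093 = 0.31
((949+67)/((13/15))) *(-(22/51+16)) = -4257040/221 = -19262.62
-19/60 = -0.32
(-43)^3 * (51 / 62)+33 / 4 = -8108691/124 = -65392.67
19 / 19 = 1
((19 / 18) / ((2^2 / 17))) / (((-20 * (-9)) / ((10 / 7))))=323/9072 = 0.04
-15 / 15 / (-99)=1/99 = 0.01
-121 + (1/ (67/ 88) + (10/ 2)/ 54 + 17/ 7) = -2967331/25326 = -117.17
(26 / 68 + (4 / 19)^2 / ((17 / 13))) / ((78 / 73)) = 9563/24548 = 0.39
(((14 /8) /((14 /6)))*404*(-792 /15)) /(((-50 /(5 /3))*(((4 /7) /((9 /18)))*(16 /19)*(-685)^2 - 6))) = 886578/750750025 = 0.00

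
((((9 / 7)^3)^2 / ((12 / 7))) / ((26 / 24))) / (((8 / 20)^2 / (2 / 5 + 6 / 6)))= 2657205/124852 = 21.28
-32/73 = -0.44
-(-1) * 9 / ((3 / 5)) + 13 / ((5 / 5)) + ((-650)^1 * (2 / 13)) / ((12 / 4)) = -16/3 = -5.33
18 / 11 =1.64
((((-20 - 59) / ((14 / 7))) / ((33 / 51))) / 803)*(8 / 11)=-5372/97163 = -0.06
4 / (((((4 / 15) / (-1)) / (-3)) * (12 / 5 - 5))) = -225/13 = -17.31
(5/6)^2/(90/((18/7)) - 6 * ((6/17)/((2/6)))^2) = 7225/294156 = 0.02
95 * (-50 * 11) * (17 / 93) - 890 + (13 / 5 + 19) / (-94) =-228194722/21855 = -10441.31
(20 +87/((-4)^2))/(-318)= -407/5088 = -0.08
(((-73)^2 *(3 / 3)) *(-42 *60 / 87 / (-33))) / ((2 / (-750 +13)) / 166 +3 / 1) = 148172845/95033 = 1559.17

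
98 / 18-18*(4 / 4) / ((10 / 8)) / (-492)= 10099/1845 = 5.47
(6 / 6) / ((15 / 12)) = 4/5 = 0.80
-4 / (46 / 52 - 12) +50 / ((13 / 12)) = 174752/3757 = 46.51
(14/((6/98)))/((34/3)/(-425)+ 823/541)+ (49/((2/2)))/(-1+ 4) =30805957/181929 = 169.33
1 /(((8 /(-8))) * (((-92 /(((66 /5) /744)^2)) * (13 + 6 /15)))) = 121/473888320 = 0.00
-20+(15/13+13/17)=-18.08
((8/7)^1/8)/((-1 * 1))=-0.14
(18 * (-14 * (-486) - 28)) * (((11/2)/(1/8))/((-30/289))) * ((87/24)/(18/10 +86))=-937029324/439 = -2134463.15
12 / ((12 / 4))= 4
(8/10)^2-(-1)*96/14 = 1312/175 = 7.50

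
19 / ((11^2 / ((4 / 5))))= 76/605 = 0.13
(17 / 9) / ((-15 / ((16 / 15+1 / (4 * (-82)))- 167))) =13878919/664200 = 20.90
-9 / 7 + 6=33/7 = 4.71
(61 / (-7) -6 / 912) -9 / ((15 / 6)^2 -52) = -553251/64904 = -8.52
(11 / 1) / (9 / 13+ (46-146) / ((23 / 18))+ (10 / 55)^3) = -4377659/30867491 = -0.14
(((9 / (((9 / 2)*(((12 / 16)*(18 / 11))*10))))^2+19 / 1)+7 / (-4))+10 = 1988461/72900 = 27.28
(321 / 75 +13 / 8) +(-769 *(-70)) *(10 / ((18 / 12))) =215323543/600 = 358872.57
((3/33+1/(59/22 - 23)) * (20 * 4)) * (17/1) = 278800/4917 = 56.70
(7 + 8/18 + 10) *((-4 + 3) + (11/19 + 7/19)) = -0.92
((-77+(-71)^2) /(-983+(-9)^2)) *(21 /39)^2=-121618/76219 = -1.60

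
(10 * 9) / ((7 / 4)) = 360/7 = 51.43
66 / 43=1.53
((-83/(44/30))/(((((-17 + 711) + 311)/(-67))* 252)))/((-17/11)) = -83/8568 = -0.01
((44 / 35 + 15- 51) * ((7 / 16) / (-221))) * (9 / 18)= 38/1105 = 0.03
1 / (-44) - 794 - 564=-59753/44 = -1358.02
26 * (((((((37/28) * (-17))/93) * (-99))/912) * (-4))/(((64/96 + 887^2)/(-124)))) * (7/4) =269841/358766968 = 0.00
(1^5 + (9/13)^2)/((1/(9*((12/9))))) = 3000/169 = 17.75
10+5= 15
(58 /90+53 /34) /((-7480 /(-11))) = 3371/1040400 = 0.00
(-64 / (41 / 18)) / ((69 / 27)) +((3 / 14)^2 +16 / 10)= -8639581/924140 = -9.35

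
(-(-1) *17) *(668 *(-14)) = -158984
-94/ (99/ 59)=-5546/99 = -56.02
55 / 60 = 11/12 = 0.92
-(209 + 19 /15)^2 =-44212.07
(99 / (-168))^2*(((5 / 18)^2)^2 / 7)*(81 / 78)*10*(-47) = -0.14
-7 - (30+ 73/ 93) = -3514/93 = -37.78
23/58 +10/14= 451/406 = 1.11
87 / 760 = 0.11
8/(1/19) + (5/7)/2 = 2133/14 = 152.36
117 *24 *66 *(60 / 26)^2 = 12830400/13 = 986953.85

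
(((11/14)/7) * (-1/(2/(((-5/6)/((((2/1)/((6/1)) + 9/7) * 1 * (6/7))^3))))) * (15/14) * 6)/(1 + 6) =40425/2515456 = 0.02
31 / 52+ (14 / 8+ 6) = 217/26 = 8.35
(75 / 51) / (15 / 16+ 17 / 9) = 3600/6919 = 0.52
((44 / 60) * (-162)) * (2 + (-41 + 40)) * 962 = -114285.60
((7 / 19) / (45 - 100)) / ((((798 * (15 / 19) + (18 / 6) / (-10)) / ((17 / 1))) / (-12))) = 952/438691 = 0.00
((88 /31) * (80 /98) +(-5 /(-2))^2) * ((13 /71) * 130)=43986475/215698 = 203.93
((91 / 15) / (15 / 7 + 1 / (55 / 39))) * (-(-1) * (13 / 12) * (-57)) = -1730729/13176 = -131.35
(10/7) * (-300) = -3000/7 = -428.57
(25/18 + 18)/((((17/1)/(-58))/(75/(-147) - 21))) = 1422.91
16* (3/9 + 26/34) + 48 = 3344/51 = 65.57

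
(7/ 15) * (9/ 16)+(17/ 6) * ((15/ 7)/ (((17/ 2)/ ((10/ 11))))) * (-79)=-314383/6160 = -51.04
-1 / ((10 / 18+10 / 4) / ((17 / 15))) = -102/275 = -0.37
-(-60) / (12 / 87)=435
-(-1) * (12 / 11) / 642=2/1177 = 0.00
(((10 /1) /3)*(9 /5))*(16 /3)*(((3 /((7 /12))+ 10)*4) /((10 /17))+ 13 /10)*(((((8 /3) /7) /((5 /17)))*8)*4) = 169414656/1225 = 138297.68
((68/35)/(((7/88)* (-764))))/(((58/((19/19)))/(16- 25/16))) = -6171/775460 = -0.01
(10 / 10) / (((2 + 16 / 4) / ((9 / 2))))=3/4 = 0.75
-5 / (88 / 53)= -265/88 = -3.01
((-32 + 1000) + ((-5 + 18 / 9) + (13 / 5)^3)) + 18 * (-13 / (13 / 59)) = -9928/125 = -79.42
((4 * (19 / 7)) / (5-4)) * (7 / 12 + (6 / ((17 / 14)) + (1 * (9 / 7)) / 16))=608285/9996 = 60.85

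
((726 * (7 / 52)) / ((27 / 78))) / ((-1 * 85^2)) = -847/21675 = -0.04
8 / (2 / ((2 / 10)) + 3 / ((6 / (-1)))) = 16/19 = 0.84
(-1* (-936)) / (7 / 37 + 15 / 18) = 207792/227 = 915.38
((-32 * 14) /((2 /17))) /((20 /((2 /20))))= -476/25 = -19.04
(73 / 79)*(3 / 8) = 219/632 = 0.35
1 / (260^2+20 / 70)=7/473202 = 0.00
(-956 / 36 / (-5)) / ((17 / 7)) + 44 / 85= 2069/765 = 2.70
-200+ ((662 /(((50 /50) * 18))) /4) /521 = -3750869/18756 = -199.98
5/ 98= 0.05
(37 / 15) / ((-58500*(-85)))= 37/74587500 = 0.00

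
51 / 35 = 1.46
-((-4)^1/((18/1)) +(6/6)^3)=-7/9 = -0.78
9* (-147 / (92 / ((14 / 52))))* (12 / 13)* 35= -972405/7774 = -125.08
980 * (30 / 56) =525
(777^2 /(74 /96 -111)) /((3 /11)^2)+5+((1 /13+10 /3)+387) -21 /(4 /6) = -5715199/78 = -73271.78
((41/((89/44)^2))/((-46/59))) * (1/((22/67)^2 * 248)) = -10858891/22590692 = -0.48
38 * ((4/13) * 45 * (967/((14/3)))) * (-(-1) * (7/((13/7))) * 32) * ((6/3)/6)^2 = 246933120/169 = 1461142.72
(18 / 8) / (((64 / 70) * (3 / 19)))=1995/128 = 15.59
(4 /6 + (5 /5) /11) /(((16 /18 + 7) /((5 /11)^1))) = 375/8591 = 0.04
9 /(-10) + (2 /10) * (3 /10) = -21/25 = -0.84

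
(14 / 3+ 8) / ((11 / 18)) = 228/11 = 20.73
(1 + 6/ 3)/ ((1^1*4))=3/4 = 0.75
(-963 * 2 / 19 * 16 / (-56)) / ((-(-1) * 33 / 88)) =10272/133 = 77.23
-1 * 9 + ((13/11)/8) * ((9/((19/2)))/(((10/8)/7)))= -8.22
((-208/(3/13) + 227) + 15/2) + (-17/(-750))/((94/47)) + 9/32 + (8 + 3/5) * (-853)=-32009363/4000 = -8002.34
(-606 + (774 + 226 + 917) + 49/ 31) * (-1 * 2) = -81380/31 = -2625.16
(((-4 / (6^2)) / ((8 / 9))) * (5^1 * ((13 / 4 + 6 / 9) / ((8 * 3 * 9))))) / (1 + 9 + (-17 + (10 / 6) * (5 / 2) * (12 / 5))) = -235/62208 = 0.00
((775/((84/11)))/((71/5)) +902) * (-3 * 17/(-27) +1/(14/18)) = 271107650/93933 = 2886.18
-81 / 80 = -1.01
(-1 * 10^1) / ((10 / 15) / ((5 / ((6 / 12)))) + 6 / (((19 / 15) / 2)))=-2850/2719 = -1.05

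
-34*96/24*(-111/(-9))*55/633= -276760/1899 = -145.74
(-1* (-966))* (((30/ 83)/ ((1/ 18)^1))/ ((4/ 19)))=2477790/83 = 29852.89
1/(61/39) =39/61 = 0.64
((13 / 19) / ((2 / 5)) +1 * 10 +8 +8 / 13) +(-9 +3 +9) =11523/494 = 23.33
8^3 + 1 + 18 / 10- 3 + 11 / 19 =48676/95 = 512.38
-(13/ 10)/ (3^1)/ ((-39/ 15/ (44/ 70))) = 11/105 = 0.10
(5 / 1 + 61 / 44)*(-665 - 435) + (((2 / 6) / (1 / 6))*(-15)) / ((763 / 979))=-5389445/763 = -7063.49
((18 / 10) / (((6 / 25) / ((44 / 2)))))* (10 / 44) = 75/2 = 37.50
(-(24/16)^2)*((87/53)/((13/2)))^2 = -68121/474721 = -0.14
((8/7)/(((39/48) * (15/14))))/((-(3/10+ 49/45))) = -1536/1625 = -0.95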